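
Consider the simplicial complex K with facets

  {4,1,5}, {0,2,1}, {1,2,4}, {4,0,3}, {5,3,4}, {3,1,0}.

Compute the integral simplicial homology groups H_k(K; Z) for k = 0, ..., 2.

H_0 ≅ Z,  H_1 ≅ Z,  H_2 = 0.

Fix the vertex order 0 < 1 < 2 < 3 < 4 < 5 and write every simplex with vertices in increasing order. Then dim K = 2 and the simplices of K are:

  0-simplices (6): [0], [1], [2], [3], [4], [5]
  1-simplices (12): [0,1], [0,2], [0,3], [0,4], [1,2], [1,3], [1,4], [1,5], [2,4], [3,4], [3,5], [4,5]
  2-simplices (6): [0,1,2], [0,1,3], [0,3,4], [1,2,4], [1,4,5], [3,4,5]

Hence C_0 ≅ Z^6, C_1 ≅ Z^12, C_2 ≅ Z^6.

The boundary map ∂_1: C_1 → C_0 maps an edge to its endpoints' difference, ∂[p,q] = q − p.
The 6×12 boundary matrix has rank 5 and Smith normal form diag(1,1,1,1,1).

∂_2: C_2 → C_1 maps a triangle to the signed sum of its edges. For instance
  ∂[0,1,2] = [1,2] − [0,2] + [0,1],
  ∂[3,4,5] = [4,5] − [3,5] + [3,4].
The 12×6 boundary matrix has rank 6 and Smith normal form diag(1,1,1,1,1,1).

Reading off H_k = ker ∂_k / im ∂_{k+1}:

  H_0: rank C_0 − rank ∂_1 = 6 − 5 = 1, and the invariant factors of ∂_1 are all 1, so H_0 ≅ Z.
  H_1: rank ker ∂_1 − rank ∂_2 = (12 − 5) − 6 = 1, and the invariant factors of ∂_2 are all 1, so H_1 ≅ Z.
  H_2: rank ker ∂_2 − rank ∂_3 = (6 − 6) − 0 = 0, and there is no ∂_3, so H_2 ≅ 0.

As a check, the Euler characteristic is 6 − 12 + 6 = 0, which agrees with 1 − 1 + 0 = 0.
(K is a triangulation of the cylinder S^1 x I.)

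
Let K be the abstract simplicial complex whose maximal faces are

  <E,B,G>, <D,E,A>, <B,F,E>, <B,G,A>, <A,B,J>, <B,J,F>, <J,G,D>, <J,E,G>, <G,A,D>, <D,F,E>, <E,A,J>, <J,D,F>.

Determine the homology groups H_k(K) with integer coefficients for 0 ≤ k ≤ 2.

H_0 ≅ Z,  H_1 ≅ Z/2,  H_2 = 0.

Order the vertices as A < B < D < E < F < G < J. Listing each simplex with vertices in this order, K has dimension 2 with simplices:

  0-simplices (7): A, B, D, E, F, G, J
  1-simplices (18): AB, AD, AE, AG, AJ, BE, BF, BG, BJ, DE, DF, DG, DJ, EF, EG, EJ, FJ, GJ
  2-simplices (12): ABG, ABJ, ADE, ADG, AEJ, BEF, BEG, BFJ, DEF, DFJ, DGJ, EGJ

giving chain groups C_0 ≅ Z^7, C_1 ≅ Z^18, C_2 ≅ Z^12.

Boundary ∂_1: C_1 → C_0 maps an edge to its endpoints' difference, ∂[p,q] = q − p. For instance
  ∂AB = B − A.
This gives a 7×18 integer matrix of rank 6; reducing to Smith normal form yields diagonal entries (1,1,1,1,1,1).

∂_2: C_2 → C_1 acts by ∂[p,q,r] = [q,r] − [p,r] + [p,q]. For instance
  ∂ABJ = BJ − AJ + AB,
  ∂EGJ = GJ − EJ + EG.
The resulting 18×12 matrix has rank 12, and its Smith normal form has invariant factors (1,1,1,1,1,1,1,1,1,1,1,2).

From H_k ≅ ker(∂_k) / im(∂_{k+1}) we obtain:

  H_0: rank C_0 − rank ∂_1 = 7 − 6 = 1, and the invariant factors of ∂_1 are all 1, so H_0 ≅ Z.
  H_1: rank ker ∂_1 − rank ∂_2 = (18 − 6) − 12 = 0, and ∂_2 has invariant factor 2 > 1, so H_1 ≅ Z/2.
  H_2: rank ker ∂_2 − rank ∂_3 = (12 − 12) − 0 = 0, and there is no ∂_3, so H_2 ≅ 0.

As a check, the Euler characteristic is 7 − 18 + 12 = 1, which agrees with 1 − 0 + 0 = 1.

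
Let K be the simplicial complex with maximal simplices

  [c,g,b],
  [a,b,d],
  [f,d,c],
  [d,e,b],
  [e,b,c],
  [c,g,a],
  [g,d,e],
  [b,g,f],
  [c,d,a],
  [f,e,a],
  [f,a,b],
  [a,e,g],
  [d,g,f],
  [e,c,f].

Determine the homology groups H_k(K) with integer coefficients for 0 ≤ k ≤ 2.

H_0 = Z,  H_1 = Z^2,  H_2 = Z.

Order the vertices as a < b < c < d < e < f < g. Listing each simplex with vertices in this order, K has dimension 2 with simplices:

  0-simplices (7): a, b, c, d, e, f, g
  1-simplices (21): ab, ac, ad, ae, af, ag, bc, bd, be, bf, bg, cd, ce, cf, cg, de, df, dg, ef, eg, fg
  2-simplices (14): abd, abf, acd, acg, aef, aeg, bce, bcg, bde, bfg, cdf, cef, deg, dfg

so the chain groups are C_0 ≅ Z^7, C_1 ≅ Z^21, C_2 ≅ Z^14.

The boundary map ∂_1: C_1 → C_0 maps an edge to its endpoints' difference, ∂[p,q] = q − p.
The 7×21 boundary matrix has rank 6 and Smith normal form diag(1,1,1,1,1,1).

Boundary ∂_2: C_2 → C_1 acts by ∂[p,q,r] = [q,r] − [p,r] + [p,q]. For instance
  ∂bce = ce − be + bc,
  ∂bfg = fg − bg + bf.
As a 21×14 matrix over Z this has rank 13, with invariant factors (1,1,1,1,1,1,1,1,1,1,1,1,1).

Reading off H_k = ker ∂_k / im ∂_{k+1}:

  H_0: rank C_0 − rank ∂_1 = 7 − 6 = 1, and the invariant factors of ∂_1 are all 1, so H_0 ≅ Z.
  H_1: rank ker ∂_1 − rank ∂_2 = (21 − 6) − 13 = 2, and the invariant factors of ∂_2 are all 1, so H_1 ≅ Z^2.
  H_2: rank ker ∂_2 − rank ∂_3 = (14 − 13) − 0 = 1, and there is no ∂_3, so H_2 ≅ Z.

As a check, the Euler characteristic is 7 − 21 + 14 = 0, which agrees with 1 − 2 + 1 = 0.
(K is a triangulation of the torus T^2.)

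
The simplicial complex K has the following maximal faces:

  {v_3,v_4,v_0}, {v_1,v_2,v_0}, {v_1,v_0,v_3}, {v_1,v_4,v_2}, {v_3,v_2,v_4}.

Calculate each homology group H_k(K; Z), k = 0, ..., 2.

H_0 = Z,  H_1 = Z,  H_2 = 0.

Take the total order v_0 < v_1 < v_2 < v_3 < v_4 on the vertex set. Then K (dimension 2) consists of the simplices:

  0-simplices (5): [v_0], [v_1], [v_2], [v_3], [v_4]
  1-simplices (10): [v_0,v_1], [v_0,v_2], [v_0,v_3], [v_0,v_4], [v_1,v_2], [v_1,v_3], [v_1,v_4], [v_2,v_3], [v_2,v_4], [v_3,v_4]
  2-simplices (5): [v_0,v_1,v_2], [v_0,v_1,v_3], [v_0,v_3,v_4], [v_1,v_2,v_4], [v_2,v_3,v_4]

giving chain groups C_0 ≅ Z^5, C_1 ≅ Z^10, C_2 ≅ Z^5.

Boundary ∂_1: C_1 → C_0 sends each edge [p,q] (with p < q) to q − p.
The resulting 5×10 matrix has rank 4, and its Smith normal form has invariant factors (1,1,1,1).

The boundary map ∂_2: C_2 → C_1 maps a triangle to the signed sum of its edges. For instance
  ∂[v_0,v_3,v_4] = [v_3,v_4] − [v_0,v_4] + [v_0,v_3],
  ∂[v_0,v_1,v_2] = [v_1,v_2] − [v_0,v_2] + [v_0,v_1].
As a 10×5 matrix over Z this has rank 5, with invariant factors (1,1,1,1,1).

Computing H_k = (kernel of ∂_k) / (image of ∂_{k+1}):

  H_0: rank C_0 − rank ∂_1 = 5 − 4 = 1, and the invariant factors of ∂_1 are all 1, so H_0 = Z.
  H_1: rank ker ∂_1 − rank ∂_2 = (10 − 4) − 5 = 1, and the invariant factors of ∂_2 are all 1, so H_1 = Z.
  H_2: rank ker ∂_2 − rank ∂_3 = (5 − 5) − 0 = 0, and there is no ∂_3, so H_2 = 0.

As a check, the Euler characteristic is 5 − 10 + 5 = 0, which agrees with 1 − 1 + 0 = 0.
(K is a triangulation of the Möbius band.)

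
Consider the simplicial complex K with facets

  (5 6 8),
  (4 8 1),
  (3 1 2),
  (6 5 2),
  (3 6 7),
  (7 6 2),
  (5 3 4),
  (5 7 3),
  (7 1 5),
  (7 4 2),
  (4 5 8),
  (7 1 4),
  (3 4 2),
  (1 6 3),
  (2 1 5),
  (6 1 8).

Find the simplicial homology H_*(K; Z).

H_0 ≅ Z,  H_1 ≅ Z^2,  H_2 ≅ Z.

We work with the vertex ordering 1 < 2 < 3 < 4 < 5 < 6 < 7 < 8. The simplices of K, each written with vertices in increasing order, are:

  0-simplices (8): [1], [2], [3], [4], [5], [6], [7], [8]
  1-simplices (24): (24 of them)
  2-simplices (16): [1,2,3], [1,2,5], [1,3,6], [1,4,7], [1,4,8], [1,5,7], [1,6,8], [2,3,4], [2,4,7], [2,5,6], [2,6,7], [3,4,5], [3,5,7], [3,6,7], [4,5,8], [5,6,8]

giving chain groups C_0 ≅ Z^8, C_1 ≅ Z^24, C_2 ≅ Z^16.

Boundary ∂_1: C_1 → C_0 maps an edge to its endpoints' difference, ∂[p,q] = q − p. For instance
  ∂[6,7] = [7] − [6].
The resulting 8×24 matrix has rank 7, and its Smith normal form has invariant factors (1,1,1,1,1,1,1).

∂_2: C_2 → C_1 maps a triangle to the signed sum of its edges. For instance
  ∂[2,4,7] = [4,7] − [2,7] + [2,4],
  ∂[1,5,7] = [5,7] − [1,7] + [1,5].
The resulting 24×16 matrix has rank 15, and its Smith normal form has invariant factors (1,1,1,1,1,1,1,1,1,1,1,1,1,1,1).

Now H_k = ker ∂_k / im ∂_{k+1}, so:

  H_0: rank C_0 − rank ∂_1 = 8 − 7 = 1, and the invariant factors of ∂_1 are all 1, so H_0 = Z.
  H_1: rank ker ∂_1 − rank ∂_2 = (24 − 7) − 15 = 2, and the invariant factors of ∂_2 are all 1, so H_1 = Z^2.
  H_2: rank ker ∂_2 − rank ∂_3 = (16 − 15) − 0 = 1, and there is no ∂_3, so H_2 = Z.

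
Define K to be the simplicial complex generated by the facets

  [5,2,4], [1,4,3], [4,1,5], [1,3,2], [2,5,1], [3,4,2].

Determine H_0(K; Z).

Fix the vertex order 1 < 2 < 3 < 4 < 5 and write every simplex with vertices in increasing order. Then dim K = 2 and the simplices of K are:

  0-simplices (5): [1], [2], [3], [4], [5]
  1-simplices (9): [1,2], [1,3], [1,4], [1,5], [2,3], [2,4], [2,5], [3,4], [4,5]
  2-simplices (6): [1,2,3], [1,2,5], [1,3,4], [1,4,5], [2,3,4], [2,4,5]

so the chain groups are C_0 ≅ Z^5, C_1 ≅ Z^9, C_2 ≅ Z^6.

The boundary map ∂_1: C_1 → C_0 maps an edge to its endpoints' difference, ∂[p,q] = q − p.
This gives a 5×9 integer matrix of rank 4; reducing to Smith normal form yields diagonal entries (1,1,1,1).

Boundary ∂_2: C_2 → C_1 sends each 2-simplex [p,q,r] to [q,r] − [p,r] + [p,q]. For instance
  ∂[1,3,4] = [3,4] − [1,4] + [1,3],
  ∂[1,2,3] = [2,3] − [1,3] + [1,2].
This gives a 9×6 integer matrix of rank 5; reducing to Smith normal form yields diagonal entries (1,1,1,1,1).

Computing H_k = (kernel of ∂_k) / (image of ∂_{k+1}):

  H_0: rank C_0 − rank ∂_1 = 5 − 4 = 1, and the invariant factors of ∂_1 are all 1, so H_0 ≅ Z.

(K is a triangulation of the 2-sphere S^2.)

H_0 ≅ Z.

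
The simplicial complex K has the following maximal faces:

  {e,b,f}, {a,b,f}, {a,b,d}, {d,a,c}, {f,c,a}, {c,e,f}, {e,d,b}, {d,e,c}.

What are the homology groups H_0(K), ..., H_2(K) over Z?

Take the total order a < b < c < d < e < f on the vertex set. Then K (dimension 2) consists of the simplices:

  0-simplices (6): a, b, c, d, e, f
  1-simplices (12): ab, ac, ad, af, bd, be, bf, cd, ce, cf, de, ef
  2-simplices (8): abd, abf, acd, acf, bde, bef, cde, cef

so the chain groups are C_0 ≅ Z^6, C_1 ≅ Z^12, C_2 ≅ Z^8.

The boundary map ∂_1: C_1 → C_0 is given by ∂[p,q] = [q] − [p]. For instance
  ∂ad = d − a.
As a 6×12 matrix over Z this has rank 5, with invariant factors (1,1,1,1,1).

∂_2: C_2 → C_1 maps a triangle to the signed sum of its edges. For instance
  ∂cef = ef − cf + ce,
  ∂bde = de − be + bd.
As a 12×8 matrix over Z this has rank 7, with invariant factors (1,1,1,1,1,1,1).

Now H_k = ker ∂_k / im ∂_{k+1}, so:

  H_0: rank C_0 − rank ∂_1 = 6 − 5 = 1, and the invariant factors of ∂_1 are all 1, so H_0 = Z.
  H_1: rank ker ∂_1 − rank ∂_2 = (12 − 5) − 7 = 0, and the invariant factors of ∂_2 are all 1, so H_1 = 0.
  H_2: rank ker ∂_2 − rank ∂_3 = (8 − 7) − 0 = 1, and there is no ∂_3, so H_2 = Z.

(K is a triangulation of the 2-sphere S^2.)

H_0 ≅ Z,  H_1 = 0,  H_2 ≅ Z.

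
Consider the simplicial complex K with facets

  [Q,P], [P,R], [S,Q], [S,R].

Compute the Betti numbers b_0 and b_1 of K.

We work with the vertex ordering P < Q < R < S. The simplices of K, each written with vertices in increasing order, are:

  0-simplices (4): P, Q, R, S
  1-simplices (4): PQ, PR, QS, RS

giving chain groups C_0 ≅ Z^4, C_1 ≅ Z^4.

Boundary ∂_1: C_1 → C_0 is given by ∂[p,q] = [q] − [p]. For instance
  ∂QS = S − Q.
The 4×4 boundary matrix has rank 3 and Smith normal form diag(1,1,1).

From H_k ≅ ker(∂_k) / im(∂_{k+1}) we obtain:

  H_0: rank C_0 − rank ∂_1 = 4 − 3 = 1, and the invariant factors of ∂_1 are all 1, so H_0 = Z.
  H_1: rank ker ∂_1 − rank ∂_2 = (4 − 3) − 0 = 1, and there is no ∂_2, so H_1 = Z.

As a check, the Euler characteristic is 4 − 4 = 0, which agrees with 1 − 1 = 0.

Hence the Betti numbers are b_0 = 1, b_1 = 1.

b_0 = 1, b_1 = 1.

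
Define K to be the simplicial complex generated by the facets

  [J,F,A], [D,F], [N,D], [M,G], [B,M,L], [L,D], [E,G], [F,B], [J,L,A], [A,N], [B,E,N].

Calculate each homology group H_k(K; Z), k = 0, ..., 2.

H_0 = Z,  H_1 = Z^5,  H_2 = 0.

We work with the vertex ordering A < B < D < E < F < G < J < L < M < N. The simplices of K, each written with vertices in increasing order, are:

  0-simplices (10): A, B, D, E, F, G, J, L, M, N
  1-simplices (18): AF, AJ, AL, AN, BE, BF, BL, BM, BN, DF, DL, DN, EG, EN, FJ, GM, JL, LM
  2-simplices (4): AFJ, AJL, BEN, BLM

Hence C_0 ≅ Z^10, C_1 ≅ Z^18, C_2 ≅ Z^4.

The boundary map ∂_1: C_1 → C_0 sends each edge [p,q] (with p < q) to q − p. For instance
  ∂BL = L − B.
The 10×18 boundary matrix has rank 9 and Smith normal form diag(1,1,1,1,1,1,1,1,1).

The boundary map ∂_2: C_2 → C_1 acts by ∂[p,q,r] = [q,r] − [p,r] + [p,q]. For instance
  ∂BLM = LM − BM + BL,
  ∂AFJ = FJ − AJ + AF.
This gives a 18×4 integer matrix of rank 4; reducing to Smith normal form yields diagonal entries (1,1,1,1).

From H_k ≅ ker(∂_k) / im(∂_{k+1}) we obtain:

  H_0: rank C_0 − rank ∂_1 = 10 − 9 = 1, and the invariant factors of ∂_1 are all 1, so H_0 ≅ Z.
  H_1: rank ker ∂_1 − rank ∂_2 = (18 − 9) − 4 = 5, and the invariant factors of ∂_2 are all 1, so H_1 ≅ Z^5.
  H_2: rank ker ∂_2 − rank ∂_3 = (4 − 4) − 0 = 0, and there is no ∂_3, so H_2 ≅ 0.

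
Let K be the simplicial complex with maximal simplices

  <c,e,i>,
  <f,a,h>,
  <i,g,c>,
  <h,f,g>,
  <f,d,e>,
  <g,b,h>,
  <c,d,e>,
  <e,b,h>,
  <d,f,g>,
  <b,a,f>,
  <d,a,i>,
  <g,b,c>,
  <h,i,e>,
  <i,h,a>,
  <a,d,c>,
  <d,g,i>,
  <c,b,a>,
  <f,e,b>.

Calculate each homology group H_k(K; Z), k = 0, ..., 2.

H_0 = Z,  H_1 = Z ⊕ Z_2,  H_2 = 0.

We work with the vertex ordering a < b < c < d < e < f < g < h < i. The simplices of K, each written with vertices in increasing order, are:

  0-simplices (9): a, b, c, d, e, f, g, h, i
  1-simplices (27): ab, ac, ad, af, ah, ai, bc, be, bf, bg, bh, cd, ce, cg, ci, de, df, dg, di, ef, eh, ei, fg, fh, gh, gi, hi
  2-simplices (18): abc, abf, acd, adi, afh, ahi, bcg, bef, beh, bgh, cde, cei, cgi, def, dfg, dgi, ehi, fgh

Hence C_0 ≅ Z^9, C_1 ≅ Z^27, C_2 ≅ Z^18.

The boundary map ∂_1: C_1 → C_0 sends each edge [p,q] (with p < q) to q − p.
As a 9×27 matrix over Z this has rank 8, with invariant factors (1,1,1,1,1,1,1,1).

Boundary ∂_2: C_2 → C_1 maps a triangle to the signed sum of its edges. For instance
  ∂beh = eh − bh + be,
  ∂dgi = gi − di + dg.
This gives a 27×18 integer matrix of rank 18; reducing to Smith normal form yields diagonal entries (1,1,1,1,1,1,1,1,1,1,1,1,1,1,1,1,1,2).

Reading off H_k = ker ∂_k / im ∂_{k+1}:

  H_0: rank C_0 − rank ∂_1 = 9 − 8 = 1, and the invariant factors of ∂_1 are all 1, so H_0 = Z.
  H_1: rank ker ∂_1 − rank ∂_2 = (27 − 8) − 18 = 1, and ∂_2 has invariant factor 2 > 1, so H_1 = Z ⊕ Z_2.
  H_2: rank ker ∂_2 − rank ∂_3 = (18 − 18) − 0 = 0, and there is no ∂_3, so H_2 = 0.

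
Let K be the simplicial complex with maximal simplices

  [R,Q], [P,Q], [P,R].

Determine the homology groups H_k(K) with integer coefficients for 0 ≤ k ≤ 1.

H_0 ≅ Z,  H_1 ≅ Z.

Order the vertices as P < Q < R. Listing each simplex with vertices in this order, K has dimension 1 with simplices:

  0-simplices (3): P, Q, R
  1-simplices (3): PQ, PR, QR

Hence C_0 ≅ Z^3, C_1 ≅ Z^3.

∂_1: C_1 → C_0 sends each edge [p,q] (with p < q) to q − p. For instance
  ∂QR = R − Q.
As a 3×3 matrix over Z this has rank 2, with invariant factors (1,1).

Reading off H_k = ker ∂_k / im ∂_{k+1}:

  H_0: rank C_0 − rank ∂_1 = 3 − 2 = 1, and the invariant factors of ∂_1 are all 1, so H_0 ≅ Z.
  H_1: rank ker ∂_1 − rank ∂_2 = (3 − 2) − 0 = 1, and there is no ∂_2, so H_1 ≅ Z.

As a check, the Euler characteristic is 3 − 3 = 0, which agrees with 1 − 1 = 0.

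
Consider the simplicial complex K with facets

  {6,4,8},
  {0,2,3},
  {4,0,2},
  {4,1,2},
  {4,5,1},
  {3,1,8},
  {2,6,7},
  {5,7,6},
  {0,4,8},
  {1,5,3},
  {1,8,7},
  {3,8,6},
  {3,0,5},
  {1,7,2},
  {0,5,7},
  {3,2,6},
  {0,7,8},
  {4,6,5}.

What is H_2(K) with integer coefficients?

H_2 = Z.

We work with the vertex ordering 0 < 1 < 2 < 3 < 4 < 5 < 6 < 7 < 8. The simplices of K, each written with vertices in increasing order, are:

  0-simplices (9): [0], [1], [2], [3], [4], [5], [6], [7], [8]
  1-simplices (27): (27 of them)
  2-simplices (18): [0,2,3], [0,2,4], [0,3,5], [0,4,8], [0,5,7], [0,7,8], [1,2,4], [1,2,7], [1,3,5], [1,3,8], [1,4,5], [1,7,8], [2,3,6], [2,6,7], [3,6,8], [4,5,6], [4,6,8], [5,6,7]

Hence C_0 ≅ Z^9, C_1 ≅ Z^27, C_2 ≅ Z^18.

The boundary map ∂_1: C_1 → C_0 is given by ∂[p,q] = [q] − [p]. For instance
  ∂[4,6] = [6] − [4].
As a 9×27 matrix over Z this has rank 8, with invariant factors (1,1,1,1,1,1,1,1).

The boundary map ∂_2: C_2 → C_1 acts by ∂[p,q,r] = [q,r] − [p,r] + [p,q]. For instance
  ∂[0,2,3] = [2,3] − [0,3] + [0,2],
  ∂[0,3,5] = [3,5] − [0,5] + [0,3].
The 27×18 boundary matrix has rank 17 and Smith normal form diag(1,1,1,1,1,1,1,1,1,1,1,1,1,1,1,1,1).

Computing H_k = (kernel of ∂_k) / (image of ∂_{k+1}):

  H_2: rank ker ∂_2 − rank ∂_3 = (18 − 17) − 0 = 1, and there is no ∂_3, so H_2 ≅ Z.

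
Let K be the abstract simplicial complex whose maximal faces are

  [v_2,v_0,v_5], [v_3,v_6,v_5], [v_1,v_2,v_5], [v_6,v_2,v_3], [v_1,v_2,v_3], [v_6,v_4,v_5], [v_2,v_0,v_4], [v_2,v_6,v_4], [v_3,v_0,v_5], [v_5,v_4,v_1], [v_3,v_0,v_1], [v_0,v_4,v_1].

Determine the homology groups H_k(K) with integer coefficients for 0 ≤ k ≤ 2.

H_0 = Z,  H_1 = Z/2,  H_2 = 0.

Take the total order v_0 < v_1 < v_2 < v_3 < v_4 < v_5 < v_6 on the vertex set. Then K (dimension 2) consists of the simplices:

  0-simplices (7): [v_0], [v_1], [v_2], [v_3], [v_4], [v_5], [v_6]
  1-simplices (18): (18 of them)
  2-simplices (12): (12 of them)

giving chain groups C_0 ≅ Z^7, C_1 ≅ Z^18, C_2 ≅ Z^12.

∂_1: C_1 → C_0 sends each edge [p,q] (with p < q) to q − p.
The 7×18 boundary matrix has rank 6 and Smith normal form diag(1,1,1,1,1,1).

∂_2: C_2 → C_1 sends each 2-simplex [p,q,r] to [q,r] − [p,r] + [p,q]. For instance
  ∂[v_1,v_4,v_5] = [v_4,v_5] − [v_1,v_5] + [v_1,v_4],
  ∂[v_3,v_5,v_6] = [v_5,v_6] − [v_3,v_6] + [v_3,v_5].
This gives a 18×12 integer matrix of rank 12; reducing to Smith normal form yields diagonal entries (1,1,1,1,1,1,1,1,1,1,1,2).

From H_k ≅ ker(∂_k) / im(∂_{k+1}) we obtain:

  H_0: rank C_0 − rank ∂_1 = 7 − 6 = 1, and the invariant factors of ∂_1 are all 1, so H_0 = Z.
  H_1: rank ker ∂_1 − rank ∂_2 = (18 − 6) − 12 = 0, and ∂_2 has invariant factor 2 > 1, so H_1 = Z/2.
  H_2: rank ker ∂_2 − rank ∂_3 = (12 − 12) − 0 = 0, and there is no ∂_3, so H_2 = 0.

As a check, the Euler characteristic is 7 − 18 + 12 = 1, which agrees with 1 − 0 + 0 = 1.
(K is a triangulation of the real projective plane RP^2.)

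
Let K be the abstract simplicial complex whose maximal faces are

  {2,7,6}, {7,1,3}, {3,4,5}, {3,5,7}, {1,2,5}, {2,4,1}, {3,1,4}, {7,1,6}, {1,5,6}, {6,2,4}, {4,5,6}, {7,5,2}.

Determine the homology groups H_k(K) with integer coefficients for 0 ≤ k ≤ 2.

Take the total order 1 < 2 < 3 < 4 < 5 < 6 < 7 on the vertex set. Then K (dimension 2) consists of the simplices:

  0-simplices (7): [1], [2], [3], [4], [5], [6], [7]
  1-simplices (18): [1,2], [1,3], [1,4], [1,5], [1,6], [1,7], [2,4], [2,5], [2,6], [2,7], [3,4], [3,5], [3,7], [4,5], [4,6], [5,6], [5,7], [6,7]
  2-simplices (12): [1,2,4], [1,2,5], [1,3,4], [1,3,7], [1,5,6], [1,6,7], [2,4,6], [2,5,7], [2,6,7], [3,4,5], [3,5,7], [4,5,6]

so the chain groups are C_0 ≅ Z^7, C_1 ≅ Z^18, C_2 ≅ Z^12.

∂_1: C_1 → C_0 maps an edge to its endpoints' difference, ∂[p,q] = q − p. For instance
  ∂[3,5] = [5] − [3].
The resulting 7×18 matrix has rank 6, and its Smith normal form has invariant factors (1,1,1,1,1,1).

The boundary map ∂_2: C_2 → C_1 acts by ∂[p,q,r] = [q,r] − [p,r] + [p,q]. For instance
  ∂[1,2,5] = [2,5] − [1,5] + [1,2],
  ∂[3,4,5] = [4,5] − [3,5] + [3,4].
The 18×12 boundary matrix has rank 12 and Smith normal form diag(1,1,1,1,1,1,1,1,1,1,1,2).

Computing H_k = (kernel of ∂_k) / (image of ∂_{k+1}):

  H_0: rank C_0 − rank ∂_1 = 7 − 6 = 1, and the invariant factors of ∂_1 are all 1, so H_0 = Z.
  H_1: rank ker ∂_1 − rank ∂_2 = (18 − 6) − 12 = 0, and ∂_2 has invariant factor 2 > 1, so H_1 = Z_2.
  H_2: rank ker ∂_2 − rank ∂_3 = (12 − 12) − 0 = 0, and there is no ∂_3, so H_2 = 0.

(K is a triangulation of the real projective plane RP^2.)

H_0 = Z,  H_1 = Z_2,  H_2 = 0.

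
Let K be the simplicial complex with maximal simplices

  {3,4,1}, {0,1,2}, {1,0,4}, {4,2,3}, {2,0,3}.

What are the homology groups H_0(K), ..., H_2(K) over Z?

H_0 = Z,  H_1 = Z,  H_2 = 0.

Take the total order 0 < 1 < 2 < 3 < 4 on the vertex set. Then K (dimension 2) consists of the simplices:

  0-simplices (5): [0], [1], [2], [3], [4]
  1-simplices (10): [0,1], [0,2], [0,3], [0,4], [1,2], [1,3], [1,4], [2,3], [2,4], [3,4]
  2-simplices (5): [0,1,2], [0,1,4], [0,2,3], [1,3,4], [2,3,4]

giving chain groups C_0 ≅ Z^5, C_1 ≅ Z^10, C_2 ≅ Z^5.

Boundary ∂_1: C_1 → C_0 maps an edge to its endpoints' difference, ∂[p,q] = q − p. For instance
  ∂[2,3] = [3] − [2].
The 5×10 boundary matrix has rank 4 and Smith normal form diag(1,1,1,1).

Boundary ∂_2: C_2 → C_1 sends each 2-simplex [p,q,r] to [q,r] − [p,r] + [p,q]. For instance
  ∂[0,1,4] = [1,4] − [0,4] + [0,1],
  ∂[2,3,4] = [3,4] − [2,4] + [2,3].
As a 10×5 matrix over Z this has rank 5, with invariant factors (1,1,1,1,1).

Computing H_k = (kernel of ∂_k) / (image of ∂_{k+1}):

  H_0: rank C_0 − rank ∂_1 = 5 − 4 = 1, and the invariant factors of ∂_1 are all 1, so H_0 = Z.
  H_1: rank ker ∂_1 − rank ∂_2 = (10 − 4) − 5 = 1, and the invariant factors of ∂_2 are all 1, so H_1 = Z.
  H_2: rank ker ∂_2 − rank ∂_3 = (5 − 5) − 0 = 0, and there is no ∂_3, so H_2 = 0.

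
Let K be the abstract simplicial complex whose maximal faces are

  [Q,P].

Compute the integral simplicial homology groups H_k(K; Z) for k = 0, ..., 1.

Order the vertices as P < Q. Listing each simplex with vertices in this order, K has dimension 1 with simplices:

  0-simplices (2): P, Q
  1-simplices (1): PQ

Hence C_0 ≅ Z^2, C_1 ≅ Z^1.

Boundary ∂_1: C_1 → C_0 sends each edge [p,q] (with p < q) to q − p.
As a 2×1 matrix over Z this has rank 1, with invariant factors (1).

Reading off H_k = ker ∂_k / im ∂_{k+1}:

  H_0: rank C_0 − rank ∂_1 = 2 − 1 = 1, and the invariant factors of ∂_1 are all 1, so H_0 ≅ Z.
  H_1: rank ker ∂_1 − rank ∂_2 = (1 − 1) − 0 = 0, and there is no ∂_2, so H_1 ≅ 0.

H_0 ≅ Z,  H_1 = 0.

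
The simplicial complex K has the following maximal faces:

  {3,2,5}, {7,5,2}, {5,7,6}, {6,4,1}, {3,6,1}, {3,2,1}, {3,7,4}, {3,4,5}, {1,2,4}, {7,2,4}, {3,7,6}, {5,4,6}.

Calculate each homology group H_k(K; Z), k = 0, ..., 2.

H_0 ≅ Z,  H_1 ≅ Z/2,  H_2 = 0.

K has 7 vertices, 18 edges, 12 triangles.
rank ∂_0 = 0, rank ∂_1 = 6 ⇒ b_0 = 7 − 0 − 6 = 1; all invariant factors of ∂_1 are 1 so no torsion. So H_0 = Z.
rank ∂_1 = 6, rank ∂_2 = 12 ⇒ b_1 = 18 − 6 − 12 = 0; ∂_2 has invariant factor(s) [2] giving torsion. So H_1 = Z/2.
rank ∂_2 = 12, rank ∂_3 = 0 ⇒ b_2 = 12 − 12 − 0 = 0. So H_2 = 0.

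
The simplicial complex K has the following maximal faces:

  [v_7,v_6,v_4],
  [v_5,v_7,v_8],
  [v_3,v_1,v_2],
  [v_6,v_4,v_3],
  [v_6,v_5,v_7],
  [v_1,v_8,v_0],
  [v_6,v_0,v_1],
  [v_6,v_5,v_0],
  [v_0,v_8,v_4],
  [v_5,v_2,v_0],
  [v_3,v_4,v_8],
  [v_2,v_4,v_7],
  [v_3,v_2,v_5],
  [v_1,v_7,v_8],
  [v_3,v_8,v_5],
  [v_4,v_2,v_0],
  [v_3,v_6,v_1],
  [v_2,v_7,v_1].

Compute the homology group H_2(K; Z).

H_2 = Z.

Order the vertices as v_0 < v_1 < v_2 < v_3 < v_4 < v_5 < v_6 < v_7 < v_8. Listing each simplex with vertices in this order, K has dimension 2 with simplices:

  0-simplices (9): [v_0], [v_1], [v_2], [v_3], [v_4], [v_5], [v_6], [v_7], [v_8]
  1-simplices (27): (27 of them)
  2-simplices (18): (18 of them)

giving chain groups C_0 ≅ Z^9, C_1 ≅ Z^27, C_2 ≅ Z^18.

Boundary ∂_1: C_1 → C_0 maps an edge to its endpoints' difference, ∂[p,q] = q − p.
This gives a 9×27 integer matrix of rank 8; reducing to Smith normal form yields diagonal entries (1,1,1,1,1,1,1,1).

∂_2: C_2 → C_1 sends each 2-simplex [p,q,r] to [q,r] − [p,r] + [p,q]. For instance
  ∂[v_3,v_4,v_6] = [v_4,v_6] − [v_3,v_6] + [v_3,v_4],
  ∂[v_2,v_3,v_5] = [v_3,v_5] − [v_2,v_5] + [v_2,v_3].
As a 27×18 matrix over Z this has rank 17, with invariant factors (1,1,1,1,1,1,1,1,1,1,1,1,1,1,1,1,1).

Computing H_k = (kernel of ∂_k) / (image of ∂_{k+1}):

  H_2: rank ker ∂_2 − rank ∂_3 = (18 − 17) − 0 = 1, and there is no ∂_3, so H_2 = Z.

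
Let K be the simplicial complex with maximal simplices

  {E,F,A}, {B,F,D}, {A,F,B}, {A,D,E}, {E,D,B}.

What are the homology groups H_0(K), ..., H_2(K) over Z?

H_0 ≅ Z,  H_1 ≅ Z,  H_2 = 0.

Fix the vertex order A < B < D < E < F and write every simplex with vertices in increasing order. Then dim K = 2 and the simplices of K are:

  0-simplices (5): A, B, D, E, F
  1-simplices (10): AB, AD, AE, AF, BD, BE, BF, DE, DF, EF
  2-simplices (5): ABF, ADE, AEF, BDE, BDF

so the chain groups are C_0 ≅ Z^5, C_1 ≅ Z^10, C_2 ≅ Z^5.

Boundary ∂_1: C_1 → C_0 maps an edge to its endpoints' difference, ∂[p,q] = q − p. For instance
  ∂AB = B − A.
The resulting 5×10 matrix has rank 4, and its Smith normal form has invariant factors (1,1,1,1).

∂_2: C_2 → C_1 maps a triangle to the signed sum of its edges. For instance
  ∂ABF = BF − AF + AB,
  ∂BDE = DE − BE + BD.
This gives a 10×5 integer matrix of rank 5; reducing to Smith normal form yields diagonal entries (1,1,1,1,1).

Computing H_k = (kernel of ∂_k) / (image of ∂_{k+1}):

  H_0: rank C_0 − rank ∂_1 = 5 − 4 = 1, and the invariant factors of ∂_1 are all 1, so H_0 ≅ Z.
  H_1: rank ker ∂_1 − rank ∂_2 = (10 − 4) − 5 = 1, and the invariant factors of ∂_2 are all 1, so H_1 ≅ Z.
  H_2: rank ker ∂_2 − rank ∂_3 = (5 − 5) − 0 = 0, and there is no ∂_3, so H_2 ≅ 0.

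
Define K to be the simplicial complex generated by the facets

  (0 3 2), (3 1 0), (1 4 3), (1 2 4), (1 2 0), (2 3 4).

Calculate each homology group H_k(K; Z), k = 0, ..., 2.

Fix the vertex order 0 < 1 < 2 < 3 < 4 and write every simplex with vertices in increasing order. Then dim K = 2 and the simplices of K are:

  0-simplices (5): [0], [1], [2], [3], [4]
  1-simplices (9): [0,1], [0,2], [0,3], [1,2], [1,3], [1,4], [2,3], [2,4], [3,4]
  2-simplices (6): [0,1,2], [0,1,3], [0,2,3], [1,2,4], [1,3,4], [2,3,4]

so the chain groups are C_0 ≅ Z^5, C_1 ≅ Z^9, C_2 ≅ Z^6.

The boundary map ∂_1: C_1 → C_0 is given by ∂[p,q] = [q] − [p]. For instance
  ∂[1,3] = [3] − [1].
The resulting 5×9 matrix has rank 4, and its Smith normal form has invariant factors (1,1,1,1).

∂_2: C_2 → C_1 maps a triangle to the signed sum of its edges. For instance
  ∂[1,2,4] = [2,4] − [1,4] + [1,2],
  ∂[1,3,4] = [3,4] − [1,4] + [1,3].
As a 9×6 matrix over Z this has rank 5, with invariant factors (1,1,1,1,1).

Now H_k = ker ∂_k / im ∂_{k+1}, so:

  H_0: rank C_0 − rank ∂_1 = 5 − 4 = 1, and the invariant factors of ∂_1 are all 1, so H_0 ≅ Z.
  H_1: rank ker ∂_1 − rank ∂_2 = (9 − 4) − 5 = 0, and the invariant factors of ∂_2 are all 1, so H_1 ≅ 0.
  H_2: rank ker ∂_2 − rank ∂_3 = (6 − 5) − 0 = 1, and there is no ∂_3, so H_2 ≅ Z.

(K is a triangulation of the 2-sphere S^2.)

H_0 ≅ Z,  H_1 = 0,  H_2 ≅ Z.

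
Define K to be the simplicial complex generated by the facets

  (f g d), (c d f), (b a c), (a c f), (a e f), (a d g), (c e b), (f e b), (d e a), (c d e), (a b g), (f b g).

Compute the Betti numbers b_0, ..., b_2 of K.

Fix the vertex order a < b < c < d < e < f < g and write every simplex with vertices in increasing order. Then dim K = 2 and the simplices of K are:

  0-simplices (7): a, b, c, d, e, f, g
  1-simplices (18): ab, ac, ad, ae, af, ag, bc, be, bf, bg, cd, ce, cf, de, df, dg, ef, fg
  2-simplices (12): abc, abg, acf, ade, adg, aef, bce, bef, bfg, cde, cdf, dfg

so the chain groups are C_0 ≅ Z^7, C_1 ≅ Z^18, C_2 ≅ Z^12.

The boundary map ∂_1: C_1 → C_0 sends each edge [p,q] (with p < q) to q − p.
This gives a 7×18 integer matrix of rank 6; reducing to Smith normal form yields diagonal entries (1,1,1,1,1,1).

Boundary ∂_2: C_2 → C_1 maps a triangle to the signed sum of its edges. For instance
  ∂aef = ef − af + ae,
  ∂adg = dg − ag + ad.
The 18×12 boundary matrix has rank 12 and Smith normal form diag(1,1,1,1,1,1,1,1,1,1,1,2).

Reading off H_k = ker ∂_k / im ∂_{k+1}:

  H_0: rank C_0 − rank ∂_1 = 7 − 6 = 1, and the invariant factors of ∂_1 are all 1, so H_0 ≅ Z.
  H_1: rank ker ∂_1 − rank ∂_2 = (18 − 6) − 12 = 0, and ∂_2 has invariant factor 2 > 1, so H_1 ≅ Z/2Z.
  H_2: rank ker ∂_2 − rank ∂_3 = (12 − 12) − 0 = 0, and there is no ∂_3, so H_2 ≅ 0.

As a check, the Euler characteristic is 7 − 18 + 12 = 1, which agrees with 1 − 0 + 0 = 1.

Hence the Betti numbers are b_0 = 1, b_1 = 0, b_2 = 0.

b_0 = 1, b_1 = 0, b_2 = 0.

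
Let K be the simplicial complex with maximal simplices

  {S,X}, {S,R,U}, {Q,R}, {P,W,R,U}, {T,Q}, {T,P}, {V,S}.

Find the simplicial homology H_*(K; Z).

H_0 ≅ Z,  H_1 ≅ Z,  H_2 = 0,  H_3 = 0.

Fix the vertex order P < Q < R < S < T < U < V < W < X and write every simplex with vertices in increasing order. Then dim K = 3 and the simplices of K are:

  0-simplices (9): P, Q, R, S, T, U, V, W, X
  1-simplices (13): PR, PT, PU, PW, QR, QT, RS, RU, RW, SU, SV, SX, UW
  2-simplices (5): PRU, PRW, PUW, RSU, RUW
  3-simplices (1): PRUW

Hence C_0 ≅ Z^9, C_1 ≅ Z^13, C_2 ≅ Z^5, C_3 ≅ Z^1.

Boundary ∂_1: C_1 → C_0 maps an edge to its endpoints' difference, ∂[p,q] = q − p.
The resulting 9×13 matrix has rank 8, and its Smith normal form has invariant factors (1,1,1,1,1,1,1,1).

The boundary map ∂_2: C_2 → C_1 maps a triangle to the signed sum of its edges. For instance
  ∂PRW = RW − PW + PR,
  ∂PUW = UW − PW + PU.
As a 13×5 matrix over Z this has rank 4, with invariant factors (1,1,1,1).

∂_3: C_3 → C_2 sends each 3-simplex σ to the alternating sum Σ_i (−1)^i (σ with its i-th vertex removed). For instance
  ∂PRUW = RUW − PUW + PRW − PRU.
The resulting 5×1 matrix has rank 1, and its Smith normal form has invariant factors (1).

Computing H_k = (kernel of ∂_k) / (image of ∂_{k+1}):

  H_0: rank C_0 − rank ∂_1 = 9 − 8 = 1, and the invariant factors of ∂_1 are all 1, so H_0 = Z.
  H_1: rank ker ∂_1 − rank ∂_2 = (13 − 8) − 4 = 1, and the invariant factors of ∂_2 are all 1, so H_1 = Z.
  H_2: rank ker ∂_2 − rank ∂_3 = (5 − 4) − 1 = 0, and the invariant factors of ∂_3 are all 1, so H_2 = 0.
  H_3: rank ker ∂_3 − rank ∂_4 = (1 − 1) − 0 = 0, and there is no ∂_4, so H_3 = 0.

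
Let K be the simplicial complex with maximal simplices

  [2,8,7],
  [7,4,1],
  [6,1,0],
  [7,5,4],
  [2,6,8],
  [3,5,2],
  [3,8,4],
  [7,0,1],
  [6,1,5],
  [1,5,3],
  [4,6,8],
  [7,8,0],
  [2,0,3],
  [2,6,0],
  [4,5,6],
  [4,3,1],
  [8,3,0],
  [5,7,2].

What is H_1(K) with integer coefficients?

Order the vertices as 0 < 1 < 2 < 3 < 4 < 5 < 6 < 7 < 8. Listing each simplex with vertices in this order, K has dimension 2 with simplices:

  0-simplices (9): [0], [1], [2], [3], [4], [5], [6], [7], [8]
  1-simplices (27): (27 of them)
  2-simplices (18): [0,1,6], [0,1,7], [0,2,3], [0,2,6], [0,3,8], [0,7,8], [1,3,4], [1,3,5], [1,4,7], [1,5,6], [2,3,5], [2,5,7], [2,6,8], [2,7,8], [3,4,8], [4,5,6], [4,5,7], [4,6,8]

Hence C_0 ≅ Z^9, C_1 ≅ Z^27, C_2 ≅ Z^18.

Boundary ∂_1: C_1 → C_0 sends each edge [p,q] (with p < q) to q − p.
The 9×27 boundary matrix has rank 8 and Smith normal form diag(1,1,1,1,1,1,1,1).

∂_2: C_2 → C_1 maps a triangle to the signed sum of its edges. For instance
  ∂[1,4,7] = [4,7] − [1,7] + [1,4],
  ∂[0,1,7] = [1,7] − [0,7] + [0,1].
This gives a 27×18 integer matrix of rank 18; reducing to Smith normal form yields diagonal entries (1,1,1,1,1,1,1,1,1,1,1,1,1,1,1,1,1,2).

Computing H_k = (kernel of ∂_k) / (image of ∂_{k+1}):

  H_1: rank ker ∂_1 − rank ∂_2 = (27 − 8) − 18 = 1, and ∂_2 has invariant factor 2 > 1, so H_1 ≅ Z ⊕ Z_2.

H_1 ≅ Z ⊕ Z_2.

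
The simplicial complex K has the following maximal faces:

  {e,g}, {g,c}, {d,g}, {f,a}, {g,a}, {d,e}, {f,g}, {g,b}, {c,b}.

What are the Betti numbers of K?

K has 7 vertices, 9 edges.
rank ∂_0 = 0, rank ∂_1 = 6 ⇒ b_0 = 7 − 0 − 6 = 1; all invariant factors of ∂_1 are 1 so no torsion. So H_0 = Z.
rank ∂_1 = 6, rank ∂_2 = 0 ⇒ b_1 = 9 − 6 − 0 = 3. So H_1 = Z^3.

b_0 = 1, b_1 = 3.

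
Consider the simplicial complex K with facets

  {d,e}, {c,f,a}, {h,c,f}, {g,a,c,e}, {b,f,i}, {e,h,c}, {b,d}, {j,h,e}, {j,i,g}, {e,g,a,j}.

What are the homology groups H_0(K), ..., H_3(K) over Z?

Order the vertices as a < b < c < d < e < f < g < h < i < j. Listing each simplex with vertices in this order, K has dimension 3 with simplices:

  0-simplices (10): a, b, c, d, e, f, g, h, i, j
  1-simplices (22): ac, ae, af, ag, aj, bd, bf, bi, ce, cf, cg, ch, de, eg, eh, ej, fh, fi, gi, gj, hj, ij
  2-simplices (13): ace, acf, acg, aeg, aej, agj, bfi, ceg, ceh, cfh, egj, ehj, gij
  3-simplices (2): aceg, aegj

so the chain groups are C_0 ≅ Z^10, C_1 ≅ Z^22, C_2 ≅ Z^13, C_3 ≅ Z^2.

The boundary map ∂_1: C_1 → C_0 maps an edge to its endpoints' difference, ∂[p,q] = q − p. For instance
  ∂ch = h − c.
This gives a 10×22 integer matrix of rank 9; reducing to Smith normal form yields diagonal entries (1,1,1,1,1,1,1,1,1).

The boundary map ∂_2: C_2 → C_1 maps a triangle to the signed sum of its edges. For instance
  ∂ehj = hj − ej + eh,
  ∂bfi = fi − bi + bf.
As a 22×13 matrix over Z this has rank 11, with invariant factors (1,1,1,1,1,1,1,1,1,1,1).

Boundary ∂_3: C_3 → C_2 sends each 3-simplex σ to the alternating sum Σ_i (−1)^i (σ with its i-th vertex removed). For instance
  ∂aceg = ceg − aeg + acg − ace,
  ∂aegj = egj − agj + aej − aeg.
This gives a 13×2 integer matrix of rank 2; reducing to Smith normal form yields diagonal entries (1,1).

Computing H_k = (kernel of ∂_k) / (image of ∂_{k+1}):

  H_0: rank C_0 − rank ∂_1 = 10 − 9 = 1, and the invariant factors of ∂_1 are all 1, so H_0 ≅ Z.
  H_1: rank ker ∂_1 − rank ∂_2 = (22 − 9) − 11 = 2, and the invariant factors of ∂_2 are all 1, so H_1 ≅ Z^2.
  H_2: rank ker ∂_2 − rank ∂_3 = (13 − 11) − 2 = 0, and the invariant factors of ∂_3 are all 1, so H_2 ≅ 0.
  H_3: rank ker ∂_3 − rank ∂_4 = (2 − 2) − 0 = 0, and there is no ∂_4, so H_3 ≅ 0.

As a check, the Euler characteristic is 10 − 22 + 13 − 2 = -1, which agrees with 1 − 2 + 0 − 0 = -1.

H_0 ≅ Z,  H_1 ≅ Z^2,  H_2 = 0,  H_3 = 0.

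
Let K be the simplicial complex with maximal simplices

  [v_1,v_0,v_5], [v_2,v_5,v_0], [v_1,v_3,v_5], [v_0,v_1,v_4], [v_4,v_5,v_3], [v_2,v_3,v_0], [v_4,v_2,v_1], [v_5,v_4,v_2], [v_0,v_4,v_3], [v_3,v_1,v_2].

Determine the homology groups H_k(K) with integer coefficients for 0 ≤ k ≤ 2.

H_0 ≅ Z,  H_1 ≅ Z/2,  H_2 = 0.

Order the vertices as v_0 < v_1 < v_2 < v_3 < v_4 < v_5. Listing each simplex with vertices in this order, K has dimension 2 with simplices:

  0-simplices (6): [v_0], [v_1], [v_2], [v_3], [v_4], [v_5]
  1-simplices (15): (15 of them)
  2-simplices (10): [v_0,v_1,v_4], [v_0,v_1,v_5], [v_0,v_2,v_3], [v_0,v_2,v_5], [v_0,v_3,v_4], [v_1,v_2,v_3], [v_1,v_2,v_4], [v_1,v_3,v_5], [v_2,v_4,v_5], [v_3,v_4,v_5]

so the chain groups are C_0 ≅ Z^6, C_1 ≅ Z^15, C_2 ≅ Z^10.

Boundary ∂_1: C_1 → C_0 maps an edge to its endpoints' difference, ∂[p,q] = q − p. For instance
  ∂[v_1,v_3] = [v_3] − [v_1].
The 6×15 boundary matrix has rank 5 and Smith normal form diag(1,1,1,1,1).

Boundary ∂_2: C_2 → C_1 maps a triangle to the signed sum of its edges. For instance
  ∂[v_1,v_2,v_4] = [v_2,v_4] − [v_1,v_4] + [v_1,v_2],
  ∂[v_1,v_2,v_3] = [v_2,v_3] − [v_1,v_3] + [v_1,v_2].
As a 15×10 matrix over Z this has rank 10, with invariant factors (1,1,1,1,1,1,1,1,1,2).

Reading off H_k = ker ∂_k / im ∂_{k+1}:

  H_0: rank C_0 − rank ∂_1 = 6 − 5 = 1, and the invariant factors of ∂_1 are all 1, so H_0 = Z.
  H_1: rank ker ∂_1 − rank ∂_2 = (15 − 5) − 10 = 0, and ∂_2 has invariant factor 2 > 1, so H_1 = Z/2.
  H_2: rank ker ∂_2 − rank ∂_3 = (10 − 10) − 0 = 0, and there is no ∂_3, so H_2 = 0.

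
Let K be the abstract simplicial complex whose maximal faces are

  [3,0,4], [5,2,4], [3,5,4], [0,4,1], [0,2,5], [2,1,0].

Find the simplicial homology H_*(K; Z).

H_0 = Z,  H_1 = Z,  H_2 = 0.

K has 6 vertices, 12 edges, 6 triangles.
rank ∂_0 = 0, rank ∂_1 = 5 ⇒ b_0 = 6 − 0 − 5 = 1; all invariant factors of ∂_1 are 1 so no torsion. So H_0 = Z.
rank ∂_1 = 5, rank ∂_2 = 6 ⇒ b_1 = 12 − 5 − 6 = 1; all invariant factors of ∂_2 are 1 so no torsion. So H_1 = Z.
rank ∂_2 = 6, rank ∂_3 = 0 ⇒ b_2 = 6 − 6 − 0 = 0. So H_2 = 0.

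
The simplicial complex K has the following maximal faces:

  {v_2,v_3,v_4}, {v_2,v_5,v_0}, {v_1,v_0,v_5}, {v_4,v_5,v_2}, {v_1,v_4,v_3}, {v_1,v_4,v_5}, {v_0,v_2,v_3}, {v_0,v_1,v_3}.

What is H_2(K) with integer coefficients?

We work with the vertex ordering v_0 < v_1 < v_2 < v_3 < v_4 < v_5. The simplices of K, each written with vertices in increasing order, are:

  0-simplices (6): [v_0], [v_1], [v_2], [v_3], [v_4], [v_5]
  1-simplices (12): [v_0,v_1], [v_0,v_2], [v_0,v_3], [v_0,v_5], [v_1,v_3], [v_1,v_4], [v_1,v_5], [v_2,v_3], [v_2,v_4], [v_2,v_5], [v_3,v_4], [v_4,v_5]
  2-simplices (8): [v_0,v_1,v_3], [v_0,v_1,v_5], [v_0,v_2,v_3], [v_0,v_2,v_5], [v_1,v_3,v_4], [v_1,v_4,v_5], [v_2,v_3,v_4], [v_2,v_4,v_5]

Hence C_0 ≅ Z^6, C_1 ≅ Z^12, C_2 ≅ Z^8.

Boundary ∂_1: C_1 → C_0 is given by ∂[p,q] = [q] − [p]. For instance
  ∂[v_0,v_5] = [v_5] − [v_0].
This gives a 6×12 integer matrix of rank 5; reducing to Smith normal form yields diagonal entries (1,1,1,1,1).

Boundary ∂_2: C_2 → C_1 maps a triangle to the signed sum of its edges. For instance
  ∂[v_0,v_1,v_3] = [v_1,v_3] − [v_0,v_3] + [v_0,v_1],
  ∂[v_0,v_1,v_5] = [v_1,v_5] − [v_0,v_5] + [v_0,v_1].
The 12×8 boundary matrix has rank 7 and Smith normal form diag(1,1,1,1,1,1,1).

From H_k ≅ ker(∂_k) / im(∂_{k+1}) we obtain:

  H_2: rank ker ∂_2 − rank ∂_3 = (8 − 7) − 0 = 1, and there is no ∂_3, so H_2 = Z.

(K is a triangulation of the 2-sphere S^2.)

H_2 = Z.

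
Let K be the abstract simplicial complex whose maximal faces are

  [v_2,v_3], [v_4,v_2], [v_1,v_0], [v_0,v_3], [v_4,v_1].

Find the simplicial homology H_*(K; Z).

H_0 ≅ Z,  H_1 ≅ Z.

K has 5 vertices, 5 edges.
rank ∂_0 = 0, rank ∂_1 = 4 ⇒ b_0 = 5 − 0 − 4 = 1; all invariant factors of ∂_1 are 1 so no torsion. So H_0 ≅ Z.
rank ∂_1 = 4, rank ∂_2 = 0 ⇒ b_1 = 5 − 4 − 0 = 1. So H_1 ≅ Z.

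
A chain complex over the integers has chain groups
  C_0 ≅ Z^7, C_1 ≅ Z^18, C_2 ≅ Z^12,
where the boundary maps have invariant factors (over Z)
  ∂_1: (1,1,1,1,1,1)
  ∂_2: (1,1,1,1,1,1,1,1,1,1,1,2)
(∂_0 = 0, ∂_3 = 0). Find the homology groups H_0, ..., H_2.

H_0: b_0 = 7 − 0 − 6 = 1; torsion from ∂_1 factors > 1: none. So H_0 ≅ Z.
H_1: b_1 = 18 − 6 − 12 = 0; torsion from ∂_2 factors > 1: [2]. So H_1 ≅ Z/2Z.
H_2: b_2 = 12 − 12 − 0 = 0; torsion from ∂_3 factors > 1: none. So H_2 ≅ 0.

H_0 ≅ Z,  H_1 ≅ Z/2Z,  H_2 = 0.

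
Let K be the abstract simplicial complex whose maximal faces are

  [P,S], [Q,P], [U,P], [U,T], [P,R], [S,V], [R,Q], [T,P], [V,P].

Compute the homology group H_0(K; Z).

We work with the vertex ordering P < Q < R < S < T < U < V. The simplices of K, each written with vertices in increasing order, are:

  0-simplices (7): P, Q, R, S, T, U, V
  1-simplices (9): PQ, PR, PS, PT, PU, PV, QR, SV, TU

giving chain groups C_0 ≅ Z^7, C_1 ≅ Z^9.

∂_1: C_1 → C_0 is given by ∂[p,q] = [q] − [p]. For instance
  ∂PV = V − P.
As a 7×9 matrix over Z this has rank 6, with invariant factors (1,1,1,1,1,1).

From H_k ≅ ker(∂_k) / im(∂_{k+1}) we obtain:

  H_0: rank C_0 − rank ∂_1 = 7 − 6 = 1, and the invariant factors of ∂_1 are all 1, so H_0 = Z.

H_0 = Z.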